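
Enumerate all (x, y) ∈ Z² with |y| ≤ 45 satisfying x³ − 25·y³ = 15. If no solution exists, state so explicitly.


The equation is x³ - 25y³ = 15. For fixed y, x³ = 25·y³ + 15, so a solution requires the RHS to be a perfect cube.
Strategy: iterate y from -45 to 45, compute RHS = 25·y³ + 15, and check whether it is a (positive or negative) perfect cube.
Check small values of y:
  y = 0: RHS = 15 is not a perfect cube.
  y = 1: RHS = 40 is not a perfect cube.
  y = -1: RHS = -10 is not a perfect cube.
  y = 2: RHS = 215 is not a perfect cube.
  y = -2: RHS = -185 is not a perfect cube.
  y = 3: RHS = 690 is not a perfect cube.
  y = -3: RHS = -660 is not a perfect cube.
Continuing the search up to |y| = 45 finds no solutions either.
No (x, y) in the scanned range satisfies the equation.

No integer solutions with |y| ≤ 45.


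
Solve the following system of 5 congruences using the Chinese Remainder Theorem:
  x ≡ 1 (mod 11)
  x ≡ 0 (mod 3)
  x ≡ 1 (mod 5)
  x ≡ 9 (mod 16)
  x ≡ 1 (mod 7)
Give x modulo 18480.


Product of moduli M = 11 · 3 · 5 · 16 · 7 = 18480.
Merge one congruence at a time:
  Start: x ≡ 1 (mod 11).
  Combine with x ≡ 0 (mod 3); new modulus lcm = 33.
    Write x = 1 + 11·t and substitute into x ≡ 0 (mod 3): 11·t ≡ 0 − 1 = -1 (mod 3).
    Reduce coefficients mod 3: 2·t ≡ 2 (mod 3).
    The inverse of 2 mod 3 is 2 (since 2·2 = 4 = 1·3 + 1), so t ≡ 2·2 = 4 ≡ 1 (mod 3).
    Then x = 1 + 11·1 = 12, valid modulo lcm(11, 3) = 33: x ≡ 12 (mod 33).
  Combine with x ≡ 1 (mod 5); new modulus lcm = 165.
    Write x = 12 + 33·t and substitute into x ≡ 1 (mod 5): 33·t ≡ 1 − 12 = -11 (mod 5).
    Reduce coefficients mod 5: 3·t ≡ 4 (mod 5).
    The inverse of 3 mod 5 is 2 (since 3·2 = 6 = 1·5 + 1), so t ≡ 2·4 = 8 ≡ 3 (mod 5).
    Then x = 12 + 33·3 = 111, valid modulo lcm(33, 5) = 165: x ≡ 111 (mod 165).
  Combine with x ≡ 9 (mod 16); new modulus lcm = 2640.
    Write x = 111 + 165·t and substitute into x ≡ 9 (mod 16): 165·t ≡ 9 − 111 = -102 (mod 16).
    Reduce coefficients mod 16: 5·t ≡ 10 (mod 16).
    The inverse of 5 mod 16 is 13 (since 5·13 = 65 = 4·16 + 1), so t ≡ 13·10 = 130 ≡ 2 (mod 16).
    Then x = 111 + 165·2 = 441, valid modulo lcm(165, 16) = 2640: x ≡ 441 (mod 2640).
  Combine with x ≡ 1 (mod 7); new modulus lcm = 18480.
    Write x = 441 + 2640·t and substitute into x ≡ 1 (mod 7): 2640·t ≡ 1 − 441 = -440 (mod 7).
    Reduce coefficients mod 7: 1·t ≡ 1 (mod 7).
    So t ≡ 1 (mod 7).
    Then x = 441 + 2640·1 = 3081, valid modulo lcm(2640, 7) = 18480: x ≡ 3081 (mod 18480).
Verify against each original: 3081 mod 11 = 1, 3081 mod 3 = 0, 3081 mod 5 = 1, 3081 mod 16 = 9, 3081 mod 7 = 1.

x ≡ 3081 (mod 18480).


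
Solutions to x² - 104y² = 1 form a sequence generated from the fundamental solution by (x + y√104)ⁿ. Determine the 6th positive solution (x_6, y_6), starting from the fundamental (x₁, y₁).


Step 1: Find the fundamental solution (x₁, y₁) of x² - 104y² = 1.
  Expand √104 as a continued fraction. a₀ = ⌊√104⌋ = 10; iterate m_{k+1} = d_k·a_k − m_k, d_{k+1} = (104 − m_{k+1}²)/d_k, a_{k+1} = ⌊(a₀ + m_{k+1})/d_{k+1}⌋ (starting m₀ = 0, d₀ = 1), with convergents p_k = a_k·p_{k-1} + p_{k-2}, q_k = a_k·q_{k-1} + q_{k-2} (p₋₁ = 1, q₋₁ = 0):
  k = 0: a₀ = 10; p₀/q₀ = 10/1; p₀² − 104·q₀² = 100 − 104 = -4.
  k = 1: m = 10, d = 4, a = ⌊(10 + 10)/4⌋ = 5; p/q = (5·10 + 1)/(5·1 + 0) = 51/5; p² − 104·q² = 2601 − 2600 = 1.
  The first convergent with p² − 104·q² = 1 gives the fundamental solution (x₁, y₁) = (51, 5).
Step 2: Apply the recurrence (x_{n+1}, y_{n+1}) = (x₁x_n + 104y₁y_n, x₁y_n + y₁x_n) repeatedly.
  From (x_1, y_1) = (51, 5): x_2 = 51·51 + 104·5·5 = 5201; y_2 = 51·5 + 5·51 = 510.
  From (x_2, y_2) = (5201, 510): x_3 = 51·5201 + 104·5·510 = 530451; y_3 = 51·510 + 5·5201 = 52015.
  From (x_3, y_3) = (530451, 52015): x_4 = 51·530451 + 104·5·52015 = 54100801; y_4 = 51·52015 + 5·530451 = 5305020.
  From (x_4, y_4) = (54100801, 5305020): x_5 = 51·54100801 + 104·5·5305020 = 5517751251; y_5 = 51·5305020 + 5·54100801 = 541060025.
  From (x_5, y_5) = (5517751251, 541060025): x_6 = 51·5517751251 + 104·5·541060025 = 562756526801; y_6 = 51·541060025 + 5·5517751251 = 55182817530.
Step 3: Verify x_6² - 104·y_6² = 316694908457124631293601 - 316694908457124631293600 = 1 (should be 1). ✓

(x_1, y_1) = (51, 5); (x_6, y_6) = (562756526801, 55182817530).


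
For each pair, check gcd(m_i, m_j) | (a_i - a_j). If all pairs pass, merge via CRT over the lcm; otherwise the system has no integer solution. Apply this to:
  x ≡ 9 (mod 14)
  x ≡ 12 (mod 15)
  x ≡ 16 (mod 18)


Moduli 14, 15, 18 are not pairwise coprime, so CRT works modulo lcm(m_i) when all pairwise compatibility conditions hold.
Pairwise compatibility: gcd(m_i, m_j) must divide a_i - a_j for every pair.
Merge one congruence at a time:
  Start: x ≡ 9 (mod 14).
  Combine with x ≡ 12 (mod 15): gcd(14, 15) = 1; 12 - 9 = 3, which IS divisible by 1, so compatible.
    Write x = 9 + 14·t and substitute into x ≡ 12 (mod 15): 14·t ≡ 12 − 9 = 3 (mod 15).
    The inverse of 14 mod 15 is 14 (since 14·14 = 196 = 13·15 + 1), so t ≡ 14·3 = 42 ≡ 12 (mod 15).
    Then x = 9 + 14·12 = 177, valid modulo lcm(14, 15) = 210: x ≡ 177 (mod 210).
  Combine with x ≡ 16 (mod 18): gcd(210, 18) = 6, and 16 - 177 = -161 is NOT divisible by 6.
    ⇒ system is inconsistent (no integer solution).

No solution (the system is inconsistent).


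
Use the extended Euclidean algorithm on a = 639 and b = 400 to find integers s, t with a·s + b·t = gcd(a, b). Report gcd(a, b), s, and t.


Euclidean algorithm on (639, 400) — divide until remainder is 0:
  639 = 1 · 400 + 239
  400 = 1 · 239 + 161
  239 = 1 · 161 + 78
  161 = 2 · 78 + 5
  78 = 15 · 5 + 3
  5 = 1 · 3 + 2
  3 = 1 · 2 + 1
  2 = 2 · 1 + 0
gcd(639, 400) = 1.
Track Bezout coefficients alongside the remainders: start with r₀ = 639 = a·1 + b·0 (s = 1, t = 0) and r₁ = 400 = a·0 + b·1 (s = 0, t = 1); each new remainder r_{k+1} = r_{k-1} − q_k·r_k inherits s_{k+1} = s_{k-1} − q_k·s_k, t_{k+1} = t_{k-1} − q_k·t_k, so r_k = a·s_k + b·t_k at every step:
  q = 1: r = 239, s = 1 − 1·0 = 1, t = 0 − 1·1 = -1  (check: 639·1 + 400·(-1) = 239)
  q = 1: r = 161, s = 0 − 1·1 = -1, t = 1 − 1·(-1) = 2  (check: 639·(-1) + 400·2 = 161)
  q = 1: r = 78, s = 1 − 1·(-1) = 2, t = -1 − 1·2 = -3  (check: 639·2 + 400·(-3) = 78)
  q = 2: r = 5, s = -1 − 2·2 = -5, t = 2 − 2·(-3) = 8  (check: 639·(-5) + 400·8 = 5)
  q = 15: r = 3, s = 2 − 15·(-5) = 77, t = -3 − 15·8 = -123  (check: 639·77 + 400·(-123) = 3)
  q = 1: r = 2, s = -5 − 1·77 = -82, t = 8 − 1·(-123) = 131  (check: 639·(-82) + 400·131 = 2)
  q = 1: r = 1, s = 77 − 1·(-82) = 159, t = -123 − 1·131 = -254  (check: 639·159 + 400·(-254) = 1)
The row with r = 1 (the gcd) gives the Bezout coefficients s = 159, t = -254.
Result: 639 · (159) + 400 · (-254) = 1.

gcd(639, 400) = 1; s = 159, t = -254 (check: 639·159 + 400·(-254) = 1).


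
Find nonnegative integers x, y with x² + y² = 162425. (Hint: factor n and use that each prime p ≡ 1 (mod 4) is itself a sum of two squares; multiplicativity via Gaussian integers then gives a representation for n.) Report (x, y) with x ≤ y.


Step 1: Factor n = 162425 = 5^2 · 73 · 89.
Step 2: Check the mod-4 condition on each prime factor: 5 ≡ 1 (mod 4), exponent 2; 73 ≡ 1 (mod 4), exponent 1; 89 ≡ 1 (mod 4), exponent 1.
All primes ≡ 3 (mod 4) appear to even exponent (or don't appear), so by the two-squares theorem n IS expressible as a sum of two squares.
Step 3: Build a representation. Group n = k² · m with k = 5 and m = 73 · 89 = 6497 (a product of primes ≡ 1 (mod 4)); a representation of m scales to one of n via (k·x)² + (k·y)² = k²(x² + y²). Each prime p ≡ 1 (mod 4) is itself a sum of two squares; find a² by testing p − a² for a perfect square:
  73: 73 − 1² = 72, 73 − 2² = 69, 73 − 3² = 64 = 8² ⇒ 73 = 3² + 8².
  89: 89 − 1² = 88, 89 − 2² = 85, 89 − 3² = 80, 89 − 4² = 73, 89 − 5² = 64 = 8² ⇒ 89 = 5² + 8².
  Combine using the Brahmagupta–Fibonacci identity (a² + b²)(c² + d²) = (ac − bd)² + (ad + bc)² = (ac + bd)² + (ad − bc)²:
  73 · 89 = 6497: from (3² + 8²)(5² + 8²), take (3·5 − 8·8, 3·8 + 8·5) = (15 − 64, 24 + 40) = (-49, 64); dropping signs (only squares matter) gives (49, 64); check 49² + 64² = 2401 + 4096 = 6497 ✓.
  Scale by k = 5: (5·49, 5·64) = (245, 320).
Step 4: Order so x ≤ y and verify: 245² + 320² = 60025 + 102400 = 162425 = n. ✓

n = 162425 = 245² + 320² (one valid representation with x ≤ y).


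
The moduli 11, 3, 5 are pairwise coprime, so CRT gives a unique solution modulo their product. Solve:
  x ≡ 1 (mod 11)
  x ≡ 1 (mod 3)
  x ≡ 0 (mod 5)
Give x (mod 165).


Moduli 11, 3, 5 are pairwise coprime; by CRT there is a unique solution modulo M = 11 · 3 · 5 = 165.
Solve pairwise, accumulating the modulus:
  Start with x ≡ 1 (mod 11).
  Combine with x ≡ 1 (mod 3): since gcd(11, 3) = 1, we get a unique residue mod 33.
    Write x = 1 + 11·t and substitute into x ≡ 1 (mod 3): 11·t ≡ 1 − 1 = 0 (mod 3).
    Reduce coefficients mod 3: 2·t ≡ 0 (mod 3).
    The inverse of 2 mod 3 is 2 (since 2·2 = 4 = 1·3 + 1), so t ≡ 2·0 = 0 ≡ 0 (mod 3).
    Then x = 1 + 11·0 = 1, valid modulo lcm(11, 3) = 33: x ≡ 1 (mod 33).
  Combine with x ≡ 0 (mod 5): since gcd(33, 5) = 1, we get a unique residue mod 165.
    Write x = 1 + 33·t and substitute into x ≡ 0 (mod 5): 33·t ≡ 0 − 1 = -1 (mod 5).
    Reduce coefficients mod 5: 3·t ≡ 4 (mod 5).
    The inverse of 3 mod 5 is 2 (since 3·2 = 6 = 1·5 + 1), so t ≡ 2·4 = 8 ≡ 3 (mod 5).
    Then x = 1 + 33·3 = 100, valid modulo lcm(33, 5) = 165: x ≡ 100 (mod 165).
Verify: 100 mod 11 = 1 ✓, 100 mod 3 = 1 ✓, 100 mod 5 = 0 ✓.

x ≡ 100 (mod 165).


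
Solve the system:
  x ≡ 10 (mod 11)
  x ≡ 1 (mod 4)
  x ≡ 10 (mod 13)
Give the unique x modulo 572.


Moduli 11, 4, 13 are pairwise coprime; by CRT there is a unique solution modulo M = 11 · 4 · 13 = 572.
Solve pairwise, accumulating the modulus:
  Start with x ≡ 10 (mod 11).
  Combine with x ≡ 1 (mod 4): since gcd(11, 4) = 1, we get a unique residue mod 44.
    Write x = 10 + 11·t and substitute into x ≡ 1 (mod 4): 11·t ≡ 1 − 10 = -9 (mod 4).
    Reduce coefficients mod 4: 3·t ≡ 3 (mod 4).
    The inverse of 3 mod 4 is 3 (since 3·3 = 9 = 2·4 + 1), so t ≡ 3·3 = 9 ≡ 1 (mod 4).
    Then x = 10 + 11·1 = 21, valid modulo lcm(11, 4) = 44: x ≡ 21 (mod 44).
  Combine with x ≡ 10 (mod 13): since gcd(44, 13) = 1, we get a unique residue mod 572.
    Write x = 21 + 44·t and substitute into x ≡ 10 (mod 13): 44·t ≡ 10 − 21 = -11 (mod 13).
    Reduce coefficients mod 13: 5·t ≡ 2 (mod 13).
    The inverse of 5 mod 13 is 8 (since 5·8 = 40 = 3·13 + 1), so t ≡ 8·2 = 16 ≡ 3 (mod 13).
    Then x = 21 + 44·3 = 153, valid modulo lcm(44, 13) = 572: x ≡ 153 (mod 572).
Verify: 153 mod 11 = 10 ✓, 153 mod 4 = 1 ✓, 153 mod 13 = 10 ✓.

x ≡ 153 (mod 572).


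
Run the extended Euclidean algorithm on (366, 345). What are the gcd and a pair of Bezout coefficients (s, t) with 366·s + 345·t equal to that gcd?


Euclidean algorithm on (366, 345) — divide until remainder is 0:
  366 = 1 · 345 + 21
  345 = 16 · 21 + 9
  21 = 2 · 9 + 3
  9 = 3 · 3 + 0
gcd(366, 345) = 3.
Track Bezout coefficients alongside the remainders: start with r₀ = 366 = a·1 + b·0 (s = 1, t = 0) and r₁ = 345 = a·0 + b·1 (s = 0, t = 1); each new remainder r_{k+1} = r_{k-1} − q_k·r_k inherits s_{k+1} = s_{k-1} − q_k·s_k, t_{k+1} = t_{k-1} − q_k·t_k, so r_k = a·s_k + b·t_k at every step:
  q = 1: r = 21, s = 1 − 1·0 = 1, t = 0 − 1·1 = -1  (check: 366·1 + 345·(-1) = 21)
  q = 16: r = 9, s = 0 − 16·1 = -16, t = 1 − 16·(-1) = 17  (check: 366·(-16) + 345·17 = 9)
  q = 2: r = 3, s = 1 − 2·(-16) = 33, t = -1 − 2·17 = -35  (check: 366·33 + 345·(-35) = 3)
The row with r = 3 (the gcd) gives the Bezout coefficients s = 33, t = -35.
Result: 366 · (33) + 345 · (-35) = 3.

gcd(366, 345) = 3; s = 33, t = -35 (check: 366·33 + 345·(-35) = 3).


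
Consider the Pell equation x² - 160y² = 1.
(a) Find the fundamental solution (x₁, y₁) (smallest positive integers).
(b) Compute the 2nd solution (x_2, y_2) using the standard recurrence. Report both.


Step 1: Find the fundamental solution (x₁, y₁) of x² - 160y² = 1.
  Expand √160 as a continued fraction. a₀ = ⌊√160⌋ = 12; iterate m_{k+1} = d_k·a_k − m_k, d_{k+1} = (160 − m_{k+1}²)/d_k, a_{k+1} = ⌊(a₀ + m_{k+1})/d_{k+1}⌋ (starting m₀ = 0, d₀ = 1), with convergents p_k = a_k·p_{k-1} + p_{k-2}, q_k = a_k·q_{k-1} + q_{k-2} (p₋₁ = 1, q₋₁ = 0):
  k = 0: a₀ = 12; p₀/q₀ = 12/1; p₀² − 160·q₀² = 144 − 160 = -16.
  k = 1: m = 12, d = 16, a = ⌊(12 + 12)/16⌋ = 1; p/q = (1·12 + 1)/(1·1 + 0) = 13/1; p² − 160·q² = 169 − 160 = 9.
  k = 2: m = 4, d = 9, a = ⌊(12 + 4)/9⌋ = 1; p/q = (1·13 + 12)/(1·1 + 1) = 25/2; p² − 160·q² = 625 − 640 = -15.
  k = 3: m = 5, d = 15, a = ⌊(12 + 5)/15⌋ = 1; p/q = (1·25 + 13)/(1·2 + 1) = 38/3; p² − 160·q² = 1444 − 1440 = 4.
  k = 4: m = 10, d = 4, a = ⌊(12 + 10)/4⌋ = 5; p/q = (5·38 + 25)/(5·3 + 2) = 215/17; p² − 160·q² = 46225 − 46240 = -15.
  k = 5: m = 10, d = 15, a = ⌊(12 + 10)/15⌋ = 1; p/q = (1·215 + 38)/(1·17 + 3) = 253/20; p² − 160·q² = 64009 − 64000 = 9.
  k = 6: m = 5, d = 9, a = ⌊(12 + 5)/9⌋ = 1; p/q = (1·253 + 215)/(1·20 + 17) = 468/37; p² − 160·q² = 219024 − 219040 = -16.
  k = 7: m = 4, d = 16, a = ⌊(12 + 4)/16⌋ = 1; p/q = (1·468 + 253)/(1·37 + 20) = 721/57; p² − 160·q² = 519841 − 519840 = 1.
  The first convergent with p² − 160·q² = 1 gives the fundamental solution (x₁, y₁) = (721, 57).
Step 2: Apply the recurrence (x_{n+1}, y_{n+1}) = (x₁x_n + 160y₁y_n, x₁y_n + y₁x_n) repeatedly.
  From (x_1, y_1) = (721, 57): x_2 = 721·721 + 160·57·57 = 1039681; y_2 = 721·57 + 57·721 = 82194.
Step 3: Verify x_2² - 160·y_2² = 1080936581761 - 1080936581760 = 1 (should be 1). ✓

(x_1, y_1) = (721, 57); (x_2, y_2) = (1039681, 82194).


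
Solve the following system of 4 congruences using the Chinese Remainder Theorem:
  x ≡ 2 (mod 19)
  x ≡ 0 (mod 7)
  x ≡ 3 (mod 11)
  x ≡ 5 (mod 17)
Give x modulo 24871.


Product of moduli M = 19 · 7 · 11 · 17 = 24871.
Merge one congruence at a time:
  Start: x ≡ 2 (mod 19).
  Combine with x ≡ 0 (mod 7); new modulus lcm = 133.
    Write x = 2 + 19·t and substitute into x ≡ 0 (mod 7): 19·t ≡ 0 − 2 = -2 (mod 7).
    Reduce coefficients mod 7: 5·t ≡ 5 (mod 7).
    The inverse of 5 mod 7 is 3 (since 5·3 = 15 = 2·7 + 1), so t ≡ 3·5 = 15 ≡ 1 (mod 7).
    Then x = 2 + 19·1 = 21, valid modulo lcm(19, 7) = 133: x ≡ 21 (mod 133).
  Combine with x ≡ 3 (mod 11); new modulus lcm = 1463.
    Write x = 21 + 133·t and substitute into x ≡ 3 (mod 11): 133·t ≡ 3 − 21 = -18 (mod 11).
    Reduce coefficients mod 11: 1·t ≡ 4 (mod 11).
    So t ≡ 4 (mod 11).
    Then x = 21 + 133·4 = 553, valid modulo lcm(133, 11) = 1463: x ≡ 553 (mod 1463).
  Combine with x ≡ 5 (mod 17); new modulus lcm = 24871.
    Write x = 553 + 1463·t and substitute into x ≡ 5 (mod 17): 1463·t ≡ 5 − 553 = -548 (mod 17).
    Reduce coefficients mod 17: 1·t ≡ 13 (mod 17).
    So t ≡ 13 (mod 17).
    Then x = 553 + 1463·13 = 19572, valid modulo lcm(1463, 17) = 24871: x ≡ 19572 (mod 24871).
Verify against each original: 19572 mod 19 = 2, 19572 mod 7 = 0, 19572 mod 11 = 3, 19572 mod 17 = 5.

x ≡ 19572 (mod 24871).


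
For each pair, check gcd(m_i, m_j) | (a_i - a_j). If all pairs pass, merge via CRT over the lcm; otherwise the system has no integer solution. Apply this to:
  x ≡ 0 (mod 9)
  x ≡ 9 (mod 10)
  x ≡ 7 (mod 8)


Moduli 9, 10, 8 are not pairwise coprime, so CRT works modulo lcm(m_i) when all pairwise compatibility conditions hold.
Pairwise compatibility: gcd(m_i, m_j) must divide a_i - a_j for every pair.
Merge one congruence at a time:
  Start: x ≡ 0 (mod 9).
  Combine with x ≡ 9 (mod 10): gcd(9, 10) = 1; 9 - 0 = 9, which IS divisible by 1, so compatible.
    Write x = 0 + 9·t and substitute into x ≡ 9 (mod 10): 9·t ≡ 9 − 0 = 9 (mod 10).
    The inverse of 9 mod 10 is 9 (since 9·9 = 81 = 8·10 + 1), so t ≡ 9·9 = 81 ≡ 1 (mod 10).
    Then x = 0 + 9·1 = 9, valid modulo lcm(9, 10) = 90: x ≡ 9 (mod 90).
  Combine with x ≡ 7 (mod 8): gcd(90, 8) = 2; 7 - 9 = -2, which IS divisible by 2, so compatible.
    Write x = 9 + 90·t and substitute into x ≡ 7 (mod 8): 90·t ≡ 7 − 9 = -2 (mod 8).
    Divide the congruence (and modulus) by g = 2: 45·t ≡ -1 (mod 4).
    Reduce coefficients mod 4: 1·t ≡ 3 (mod 4).
    So t ≡ 3 (mod 4).
    Then x = 9 + 90·3 = 279, valid modulo lcm(90, 8) = 360: x ≡ 279 (mod 360).
Verify: 279 mod 9 = 0, 279 mod 10 = 9, 279 mod 8 = 7.

x ≡ 279 (mod 360).


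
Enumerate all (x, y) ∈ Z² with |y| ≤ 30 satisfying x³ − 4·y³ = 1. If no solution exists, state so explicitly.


The equation is x³ - 4y³ = 1. For fixed y, x³ = 4·y³ + 1, so a solution requires the RHS to be a perfect cube.
Strategy: iterate y from -30 to 30, compute RHS = 4·y³ + 1, and check whether it is a (positive or negative) perfect cube.
Check small values of y:
  y = 0: RHS = 1 = (1)³ ⇒ x = 1 works.
  y = 1: RHS = 5 is not a perfect cube.
  y = -1: RHS = -3 is not a perfect cube.
  y = 2: RHS = 33 is not a perfect cube.
  y = -2: RHS = -31 is not a perfect cube.
  y = 3: RHS = 109 is not a perfect cube.
  y = -3: RHS = -107 is not a perfect cube.
Continuing the search up to |y| = 30 finds no further solutions beyond those listed.
Collected solutions: (1, 0).

Solutions (with |y| ≤ 30): (1, 0).


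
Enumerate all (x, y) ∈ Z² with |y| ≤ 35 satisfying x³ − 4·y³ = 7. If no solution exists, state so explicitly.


The equation is x³ - 4y³ = 7. For fixed y, x³ = 4·y³ + 7, so a solution requires the RHS to be a perfect cube.
Strategy: iterate y from -35 to 35, compute RHS = 4·y³ + 7, and check whether it is a (positive or negative) perfect cube.
Check small values of y:
  y = 0: RHS = 7 is not a perfect cube.
  y = 1: RHS = 11 is not a perfect cube.
  y = -1: RHS = 3 is not a perfect cube.
  y = 2: RHS = 39 is not a perfect cube.
  y = -2: RHS = -25 is not a perfect cube.
  y = 3: RHS = 115 is not a perfect cube.
  y = -3: RHS = -101 is not a perfect cube.
Continuing the search up to |y| = 35 finds no solutions either.
No (x, y) in the scanned range satisfies the equation.

No integer solutions with |y| ≤ 35.


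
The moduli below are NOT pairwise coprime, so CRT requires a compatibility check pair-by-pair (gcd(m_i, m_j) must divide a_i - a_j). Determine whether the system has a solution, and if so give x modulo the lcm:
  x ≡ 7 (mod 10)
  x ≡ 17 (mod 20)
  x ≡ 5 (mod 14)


Moduli 10, 20, 14 are not pairwise coprime, so CRT works modulo lcm(m_i) when all pairwise compatibility conditions hold.
Pairwise compatibility: gcd(m_i, m_j) must divide a_i - a_j for every pair.
Merge one congruence at a time:
  Start: x ≡ 7 (mod 10).
  Combine with x ≡ 17 (mod 20): gcd(10, 20) = 10; 17 - 7 = 10, which IS divisible by 10, so compatible.
    Write x = 7 + 10·t and substitute into x ≡ 17 (mod 20): 10·t ≡ 17 − 7 = 10 (mod 20).
    Divide the congruence (and modulus) by g = 10: 1·t ≡ 1 (mod 2).
    So t ≡ 1 (mod 2).
    Then x = 7 + 10·1 = 17, valid modulo lcm(10, 20) = 20: x ≡ 17 (mod 20).
  Combine with x ≡ 5 (mod 14): gcd(20, 14) = 2; 5 - 17 = -12, which IS divisible by 2, so compatible.
    Write x = 17 + 20·t and substitute into x ≡ 5 (mod 14): 20·t ≡ 5 − 17 = -12 (mod 14).
    Divide the congruence (and modulus) by g = 2: 10·t ≡ -6 (mod 7).
    Reduce coefficients mod 7: 3·t ≡ 1 (mod 7).
    The inverse of 3 mod 7 is 5 (since 3·5 = 15 = 2·7 + 1), so t ≡ 5·1 = 5 ≡ 5 (mod 7).
    Then x = 17 + 20·5 = 117, valid modulo lcm(20, 14) = 140: x ≡ 117 (mod 140).
Verify: 117 mod 10 = 7, 117 mod 20 = 17, 117 mod 14 = 5.

x ≡ 117 (mod 140).


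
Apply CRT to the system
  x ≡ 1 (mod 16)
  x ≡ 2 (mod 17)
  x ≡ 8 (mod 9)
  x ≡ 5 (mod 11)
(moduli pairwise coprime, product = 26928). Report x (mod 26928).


Product of moduli M = 16 · 17 · 9 · 11 = 26928.
Merge one congruence at a time:
  Start: x ≡ 1 (mod 16).
  Combine with x ≡ 2 (mod 17); new modulus lcm = 272.
    Write x = 1 + 16·t and substitute into x ≡ 2 (mod 17): 16·t ≡ 2 − 1 = 1 (mod 17).
    The inverse of 16 mod 17 is 16 (since 16·16 = 256 = 15·17 + 1), so t ≡ 16·1 = 16 ≡ 16 (mod 17).
    Then x = 1 + 16·16 = 257, valid modulo lcm(16, 17) = 272: x ≡ 257 (mod 272).
  Combine with x ≡ 8 (mod 9); new modulus lcm = 2448.
    Write x = 257 + 272·t and substitute into x ≡ 8 (mod 9): 272·t ≡ 8 − 257 = -249 (mod 9).
    Reduce coefficients mod 9: 2·t ≡ 3 (mod 9).
    The inverse of 2 mod 9 is 5 (since 2·5 = 10 = 1·9 + 1), so t ≡ 5·3 = 15 ≡ 6 (mod 9).
    Then x = 257 + 272·6 = 1889, valid modulo lcm(272, 9) = 2448: x ≡ 1889 (mod 2448).
  Combine with x ≡ 5 (mod 11); new modulus lcm = 26928.
    Write x = 1889 + 2448·t and substitute into x ≡ 5 (mod 11): 2448·t ≡ 5 − 1889 = -1884 (mod 11).
    Reduce coefficients mod 11: 6·t ≡ 8 (mod 11).
    The inverse of 6 mod 11 is 2 (since 6·2 = 12 = 1·11 + 1), so t ≡ 2·8 = 16 ≡ 5 (mod 11).
    Then x = 1889 + 2448·5 = 14129, valid modulo lcm(2448, 11) = 26928: x ≡ 14129 (mod 26928).
Verify against each original: 14129 mod 16 = 1, 14129 mod 17 = 2, 14129 mod 9 = 8, 14129 mod 11 = 5.

x ≡ 14129 (mod 26928).


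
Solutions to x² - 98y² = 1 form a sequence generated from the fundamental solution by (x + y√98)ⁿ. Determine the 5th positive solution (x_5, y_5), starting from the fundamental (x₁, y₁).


Step 1: Find the fundamental solution (x₁, y₁) of x² - 98y² = 1.
  Expand √98 as a continued fraction. a₀ = ⌊√98⌋ = 9; iterate m_{k+1} = d_k·a_k − m_k, d_{k+1} = (98 − m_{k+1}²)/d_k, a_{k+1} = ⌊(a₀ + m_{k+1})/d_{k+1}⌋ (starting m₀ = 0, d₀ = 1), with convergents p_k = a_k·p_{k-1} + p_{k-2}, q_k = a_k·q_{k-1} + q_{k-2} (p₋₁ = 1, q₋₁ = 0):
  k = 0: a₀ = 9; p₀/q₀ = 9/1; p₀² − 98·q₀² = 81 − 98 = -17.
  k = 1: m = 9, d = 17, a = ⌊(9 + 9)/17⌋ = 1; p/q = (1·9 + 1)/(1·1 + 0) = 10/1; p² − 98·q² = 100 − 98 = 2.
  k = 2: m = 8, d = 2, a = ⌊(9 + 8)/2⌋ = 8; p/q = (8·10 + 9)/(8·1 + 1) = 89/9; p² − 98·q² = 7921 − 7938 = -17.
  k = 3: m = 8, d = 17, a = ⌊(9 + 8)/17⌋ = 1; p/q = (1·89 + 10)/(1·9 + 1) = 99/10; p² − 98·q² = 9801 − 9800 = 1.
  The first convergent with p² − 98·q² = 1 gives the fundamental solution (x₁, y₁) = (99, 10).
Step 2: Apply the recurrence (x_{n+1}, y_{n+1}) = (x₁x_n + 98y₁y_n, x₁y_n + y₁x_n) repeatedly.
  From (x_1, y_1) = (99, 10): x_2 = 99·99 + 98·10·10 = 19601; y_2 = 99·10 + 10·99 = 1980.
  From (x_2, y_2) = (19601, 1980): x_3 = 99·19601 + 98·10·1980 = 3880899; y_3 = 99·1980 + 10·19601 = 392030.
  From (x_3, y_3) = (3880899, 392030): x_4 = 99·3880899 + 98·10·392030 = 768398401; y_4 = 99·392030 + 10·3880899 = 77619960.
  From (x_4, y_4) = (768398401, 77619960): x_5 = 99·768398401 + 98·10·77619960 = 152139002499; y_5 = 99·77619960 + 10·768398401 = 15368360050.
Step 3: Verify x_5² - 98·y_5² = 23146276081390728245001 - 23146276081390728245000 = 1 (should be 1). ✓

(x_1, y_1) = (99, 10); (x_5, y_5) = (152139002499, 15368360050).


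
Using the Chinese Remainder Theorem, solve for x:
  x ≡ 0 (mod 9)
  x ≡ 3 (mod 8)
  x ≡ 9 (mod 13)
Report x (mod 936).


Moduli 9, 8, 13 are pairwise coprime; by CRT there is a unique solution modulo M = 9 · 8 · 13 = 936.
Solve pairwise, accumulating the modulus:
  Start with x ≡ 0 (mod 9).
  Combine with x ≡ 3 (mod 8): since gcd(9, 8) = 1, we get a unique residue mod 72.
    Write x = 0 + 9·t and substitute into x ≡ 3 (mod 8): 9·t ≡ 3 − 0 = 3 (mod 8).
    Reduce coefficients mod 8: 1·t ≡ 3 (mod 8).
    So t ≡ 3 (mod 8).
    Then x = 0 + 9·3 = 27, valid modulo lcm(9, 8) = 72: x ≡ 27 (mod 72).
  Combine with x ≡ 9 (mod 13): since gcd(72, 13) = 1, we get a unique residue mod 936.
    Write x = 27 + 72·t and substitute into x ≡ 9 (mod 13): 72·t ≡ 9 − 27 = -18 (mod 13).
    Reduce coefficients mod 13: 7·t ≡ 8 (mod 13).
    The inverse of 7 mod 13 is 2 (since 7·2 = 14 = 1·13 + 1), so t ≡ 2·8 = 16 ≡ 3 (mod 13).
    Then x = 27 + 72·3 = 243, valid modulo lcm(72, 13) = 936: x ≡ 243 (mod 936).
Verify: 243 mod 9 = 0 ✓, 243 mod 8 = 3 ✓, 243 mod 13 = 9 ✓.

x ≡ 243 (mod 936).


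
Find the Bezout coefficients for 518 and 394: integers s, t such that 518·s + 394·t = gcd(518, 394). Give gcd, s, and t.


Euclidean algorithm on (518, 394) — divide until remainder is 0:
  518 = 1 · 394 + 124
  394 = 3 · 124 + 22
  124 = 5 · 22 + 14
  22 = 1 · 14 + 8
  14 = 1 · 8 + 6
  8 = 1 · 6 + 2
  6 = 3 · 2 + 0
gcd(518, 394) = 2.
Track Bezout coefficients alongside the remainders: start with r₀ = 518 = a·1 + b·0 (s = 1, t = 0) and r₁ = 394 = a·0 + b·1 (s = 0, t = 1); each new remainder r_{k+1} = r_{k-1} − q_k·r_k inherits s_{k+1} = s_{k-1} − q_k·s_k, t_{k+1} = t_{k-1} − q_k·t_k, so r_k = a·s_k + b·t_k at every step:
  q = 1: r = 124, s = 1 − 1·0 = 1, t = 0 − 1·1 = -1  (check: 518·1 + 394·(-1) = 124)
  q = 3: r = 22, s = 0 − 3·1 = -3, t = 1 − 3·(-1) = 4  (check: 518·(-3) + 394·4 = 22)
  q = 5: r = 14, s = 1 − 5·(-3) = 16, t = -1 − 5·4 = -21  (check: 518·16 + 394·(-21) = 14)
  q = 1: r = 8, s = -3 − 1·16 = -19, t = 4 − 1·(-21) = 25  (check: 518·(-19) + 394·25 = 8)
  q = 1: r = 6, s = 16 − 1·(-19) = 35, t = -21 − 1·25 = -46  (check: 518·35 + 394·(-46) = 6)
  q = 1: r = 2, s = -19 − 1·35 = -54, t = 25 − 1·(-46) = 71  (check: 518·(-54) + 394·71 = 2)
The row with r = 2 (the gcd) gives the Bezout coefficients s = -54, t = 71.
Result: 518 · (-54) + 394 · (71) = 2.

gcd(518, 394) = 2; s = -54, t = 71 (check: 518·(-54) + 394·71 = 2).


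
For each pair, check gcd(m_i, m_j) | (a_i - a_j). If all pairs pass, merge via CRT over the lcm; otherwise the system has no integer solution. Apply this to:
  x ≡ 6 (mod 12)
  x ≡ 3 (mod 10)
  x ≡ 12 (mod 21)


Moduli 12, 10, 21 are not pairwise coprime, so CRT works modulo lcm(m_i) when all pairwise compatibility conditions hold.
Pairwise compatibility: gcd(m_i, m_j) must divide a_i - a_j for every pair.
Merge one congruence at a time:
  Start: x ≡ 6 (mod 12).
  Combine with x ≡ 3 (mod 10): gcd(12, 10) = 2, and 3 - 6 = -3 is NOT divisible by 2.
    ⇒ system is inconsistent (no integer solution).

No solution (the system is inconsistent).


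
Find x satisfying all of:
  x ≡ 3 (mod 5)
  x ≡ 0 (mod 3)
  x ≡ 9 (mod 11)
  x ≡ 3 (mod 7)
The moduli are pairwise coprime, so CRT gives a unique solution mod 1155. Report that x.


Product of moduli M = 5 · 3 · 11 · 7 = 1155.
Merge one congruence at a time:
  Start: x ≡ 3 (mod 5).
  Combine with x ≡ 0 (mod 3); new modulus lcm = 15.
    Write x = 3 + 5·t and substitute into x ≡ 0 (mod 3): 5·t ≡ 0 − 3 = -3 (mod 3).
    Reduce coefficients mod 3: 2·t ≡ 0 (mod 3).
    The inverse of 2 mod 3 is 2 (since 2·2 = 4 = 1·3 + 1), so t ≡ 2·0 = 0 ≡ 0 (mod 3).
    Then x = 3 + 5·0 = 3, valid modulo lcm(5, 3) = 15: x ≡ 3 (mod 15).
  Combine with x ≡ 9 (mod 11); new modulus lcm = 165.
    Write x = 3 + 15·t and substitute into x ≡ 9 (mod 11): 15·t ≡ 9 − 3 = 6 (mod 11).
    Reduce coefficients mod 11: 4·t ≡ 6 (mod 11).
    The inverse of 4 mod 11 is 3 (since 4·3 = 12 = 1·11 + 1), so t ≡ 3·6 = 18 ≡ 7 (mod 11).
    Then x = 3 + 15·7 = 108, valid modulo lcm(15, 11) = 165: x ≡ 108 (mod 165).
  Combine with x ≡ 3 (mod 7); new modulus lcm = 1155.
    Write x = 108 + 165·t and substitute into x ≡ 3 (mod 7): 165·t ≡ 3 − 108 = -105 (mod 7).
    Reduce coefficients mod 7: 4·t ≡ 0 (mod 7).
    The inverse of 4 mod 7 is 2 (since 4·2 = 8 = 1·7 + 1), so t ≡ 2·0 = 0 ≡ 0 (mod 7).
    Then x = 108 + 165·0 = 108, valid modulo lcm(165, 7) = 1155: x ≡ 108 (mod 1155).
Verify against each original: 108 mod 5 = 3, 108 mod 3 = 0, 108 mod 11 = 9, 108 mod 7 = 3.

x ≡ 108 (mod 1155).


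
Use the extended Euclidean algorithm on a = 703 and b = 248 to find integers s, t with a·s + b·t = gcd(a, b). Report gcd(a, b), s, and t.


Euclidean algorithm on (703, 248) — divide until remainder is 0:
  703 = 2 · 248 + 207
  248 = 1 · 207 + 41
  207 = 5 · 41 + 2
  41 = 20 · 2 + 1
  2 = 2 · 1 + 0
gcd(703, 248) = 1.
Track Bezout coefficients alongside the remainders: start with r₀ = 703 = a·1 + b·0 (s = 1, t = 0) and r₁ = 248 = a·0 + b·1 (s = 0, t = 1); each new remainder r_{k+1} = r_{k-1} − q_k·r_k inherits s_{k+1} = s_{k-1} − q_k·s_k, t_{k+1} = t_{k-1} − q_k·t_k, so r_k = a·s_k + b·t_k at every step:
  q = 2: r = 207, s = 1 − 2·0 = 1, t = 0 − 2·1 = -2  (check: 703·1 + 248·(-2) = 207)
  q = 1: r = 41, s = 0 − 1·1 = -1, t = 1 − 1·(-2) = 3  (check: 703·(-1) + 248·3 = 41)
  q = 5: r = 2, s = 1 − 5·(-1) = 6, t = -2 − 5·3 = -17  (check: 703·6 + 248·(-17) = 2)
  q = 20: r = 1, s = -1 − 20·6 = -121, t = 3 − 20·(-17) = 343  (check: 703·(-121) + 248·343 = 1)
The row with r = 1 (the gcd) gives the Bezout coefficients s = -121, t = 343.
Result: 703 · (-121) + 248 · (343) = 1.

gcd(703, 248) = 1; s = -121, t = 343 (check: 703·(-121) + 248·343 = 1).


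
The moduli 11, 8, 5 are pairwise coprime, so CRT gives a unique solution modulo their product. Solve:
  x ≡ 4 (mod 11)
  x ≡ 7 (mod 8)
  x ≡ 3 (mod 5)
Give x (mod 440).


Moduli 11, 8, 5 are pairwise coprime; by CRT there is a unique solution modulo M = 11 · 8 · 5 = 440.
Solve pairwise, accumulating the modulus:
  Start with x ≡ 4 (mod 11).
  Combine with x ≡ 7 (mod 8): since gcd(11, 8) = 1, we get a unique residue mod 88.
    Write x = 4 + 11·t and substitute into x ≡ 7 (mod 8): 11·t ≡ 7 − 4 = 3 (mod 8).
    Reduce coefficients mod 8: 3·t ≡ 3 (mod 8).
    The inverse of 3 mod 8 is 3 (since 3·3 = 9 = 1·8 + 1), so t ≡ 3·3 = 9 ≡ 1 (mod 8).
    Then x = 4 + 11·1 = 15, valid modulo lcm(11, 8) = 88: x ≡ 15 (mod 88).
  Combine with x ≡ 3 (mod 5): since gcd(88, 5) = 1, we get a unique residue mod 440.
    Write x = 15 + 88·t and substitute into x ≡ 3 (mod 5): 88·t ≡ 3 − 15 = -12 (mod 5).
    Reduce coefficients mod 5: 3·t ≡ 3 (mod 5).
    The inverse of 3 mod 5 is 2 (since 3·2 = 6 = 1·5 + 1), so t ≡ 2·3 = 6 ≡ 1 (mod 5).
    Then x = 15 + 88·1 = 103, valid modulo lcm(88, 5) = 440: x ≡ 103 (mod 440).
Verify: 103 mod 11 = 4 ✓, 103 mod 8 = 7 ✓, 103 mod 5 = 3 ✓.

x ≡ 103 (mod 440).


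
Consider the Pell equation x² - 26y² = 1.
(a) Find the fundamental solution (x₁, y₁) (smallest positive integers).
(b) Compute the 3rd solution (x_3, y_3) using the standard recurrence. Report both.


Step 1: Find the fundamental solution (x₁, y₁) of x² - 26y² = 1.
  Expand √26 as a continued fraction. a₀ = ⌊√26⌋ = 5; iterate m_{k+1} = d_k·a_k − m_k, d_{k+1} = (26 − m_{k+1}²)/d_k, a_{k+1} = ⌊(a₀ + m_{k+1})/d_{k+1}⌋ (starting m₀ = 0, d₀ = 1), with convergents p_k = a_k·p_{k-1} + p_{k-2}, q_k = a_k·q_{k-1} + q_{k-2} (p₋₁ = 1, q₋₁ = 0):
  k = 0: a₀ = 5; p₀/q₀ = 5/1; p₀² − 26·q₀² = 25 − 26 = -1.
  k = 1: m = 5, d = 1, a = ⌊(5 + 5)/1⌋ = 10; p/q = (10·5 + 1)/(10·1 + 0) = 51/10; p² − 26·q² = 2601 − 2600 = 1.
  The first convergent with p² − 26·q² = 1 gives the fundamental solution (x₁, y₁) = (51, 10).
Step 2: Apply the recurrence (x_{n+1}, y_{n+1}) = (x₁x_n + 26y₁y_n, x₁y_n + y₁x_n) repeatedly.
  From (x_1, y_1) = (51, 10): x_2 = 51·51 + 26·10·10 = 5201; y_2 = 51·10 + 10·51 = 1020.
  From (x_2, y_2) = (5201, 1020): x_3 = 51·5201 + 26·10·1020 = 530451; y_3 = 51·1020 + 10·5201 = 104030.
Step 3: Verify x_3² - 26·y_3² = 281378263401 - 281378263400 = 1 (should be 1). ✓

(x_1, y_1) = (51, 10); (x_3, y_3) = (530451, 104030).


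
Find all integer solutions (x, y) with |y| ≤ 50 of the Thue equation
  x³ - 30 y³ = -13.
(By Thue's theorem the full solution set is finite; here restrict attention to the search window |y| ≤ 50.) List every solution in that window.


The equation is x³ - 30y³ = -13. For fixed y, x³ = 30·y³ − 13, so a solution requires the RHS to be a perfect cube.
Strategy: iterate y from -50 to 50, compute RHS = 30·y³ − 13, and check whether it is a (positive or negative) perfect cube.
Check small values of y:
  y = 0: RHS = -13 is not a perfect cube.
  y = 1: RHS = 17 is not a perfect cube.
  y = -1: RHS = -43 is not a perfect cube.
  y = 2: RHS = 227 is not a perfect cube.
  y = -2: RHS = -253 is not a perfect cube.
  y = 3: RHS = 797 is not a perfect cube.
  y = -3: RHS = -823 is not a perfect cube.
Continuing the search up to |y| = 50 finds no solutions either.
No (x, y) in the scanned range satisfies the equation.

No integer solutions with |y| ≤ 50.


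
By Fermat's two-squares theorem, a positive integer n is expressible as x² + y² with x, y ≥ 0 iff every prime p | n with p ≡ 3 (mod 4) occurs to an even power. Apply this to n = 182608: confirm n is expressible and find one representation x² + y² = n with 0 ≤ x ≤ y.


Step 1: Factor n = 182608 = 2^4 · 101 · 113.
Step 2: Check the mod-4 condition on each prime factor: 2 = 2 (special); 101 ≡ 1 (mod 4), exponent 1; 113 ≡ 1 (mod 4), exponent 1.
All primes ≡ 3 (mod 4) appear to even exponent (or don't appear), so by the two-squares theorem n IS expressible as a sum of two squares.
Step 3: Build a representation. Group n = k² · m with k = 4 and m = 101 · 113 = 11413 (a product of primes ≡ 1 (mod 4)); a representation of m scales to one of n via (k·x)² + (k·y)² = k²(x² + y²). Each prime p ≡ 1 (mod 4) is itself a sum of two squares; find a² by testing p − a² for a perfect square:
  101: 101 − 1² = 100 = 10² ⇒ 101 = 1² + 10².
  113: 113 − 1² = 112, 113 − 2² = 109, 113 − 3² = 104, 113 − 4² = 97, 113 − 5² = 88, 113 − 6² = 77, 113 − 7² = 64 = 8² ⇒ 113 = 7² + 8².
  Combine using the Brahmagupta–Fibonacci identity (a² + b²)(c² + d²) = (ac − bd)² + (ad + bc)² = (ac + bd)² + (ad − bc)²:
  101 · 113 = 11413: from (1² + 10²)(7² + 8²), take (1·7 − 10·8, 1·8 + 10·7) = (7 − 80, 8 + 70) = (-73, 78); dropping signs (only squares matter) gives (73, 78); check 73² + 78² = 5329 + 6084 = 11413 ✓.
  Scale by k = 4: (4·73, 4·78) = (292, 312).
Step 4: Order so x ≤ y and verify: 292² + 312² = 85264 + 97344 = 182608 = n. ✓

n = 182608 = 292² + 312² (one valid representation with x ≤ y).


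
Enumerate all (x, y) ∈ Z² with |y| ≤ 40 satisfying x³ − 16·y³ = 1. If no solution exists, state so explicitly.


The equation is x³ - 16y³ = 1. For fixed y, x³ = 16·y³ + 1, so a solution requires the RHS to be a perfect cube.
Strategy: iterate y from -40 to 40, compute RHS = 16·y³ + 1, and check whether it is a (positive or negative) perfect cube.
Check small values of y:
  y = 0: RHS = 1 = (1)³ ⇒ x = 1 works.
  y = 1: RHS = 17 is not a perfect cube.
  y = -1: RHS = -15 is not a perfect cube.
  y = 2: RHS = 129 is not a perfect cube.
  y = -2: RHS = -127 is not a perfect cube.
  y = 3: RHS = 433 is not a perfect cube.
  y = -3: RHS = -431 is not a perfect cube.
Continuing the search up to |y| = 40 finds no further solutions beyond those listed.
Collected solutions: (1, 0).

Solutions (with |y| ≤ 40): (1, 0).


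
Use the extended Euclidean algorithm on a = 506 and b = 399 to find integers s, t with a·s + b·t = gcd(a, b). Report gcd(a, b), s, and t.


Euclidean algorithm on (506, 399) — divide until remainder is 0:
  506 = 1 · 399 + 107
  399 = 3 · 107 + 78
  107 = 1 · 78 + 29
  78 = 2 · 29 + 20
  29 = 1 · 20 + 9
  20 = 2 · 9 + 2
  9 = 4 · 2 + 1
  2 = 2 · 1 + 0
gcd(506, 399) = 1.
Track Bezout coefficients alongside the remainders: start with r₀ = 506 = a·1 + b·0 (s = 1, t = 0) and r₁ = 399 = a·0 + b·1 (s = 0, t = 1); each new remainder r_{k+1} = r_{k-1} − q_k·r_k inherits s_{k+1} = s_{k-1} − q_k·s_k, t_{k+1} = t_{k-1} − q_k·t_k, so r_k = a·s_k + b·t_k at every step:
  q = 1: r = 107, s = 1 − 1·0 = 1, t = 0 − 1·1 = -1  (check: 506·1 + 399·(-1) = 107)
  q = 3: r = 78, s = 0 − 3·1 = -3, t = 1 − 3·(-1) = 4  (check: 506·(-3) + 399·4 = 78)
  q = 1: r = 29, s = 1 − 1·(-3) = 4, t = -1 − 1·4 = -5  (check: 506·4 + 399·(-5) = 29)
  q = 2: r = 20, s = -3 − 2·4 = -11, t = 4 − 2·(-5) = 14  (check: 506·(-11) + 399·14 = 20)
  q = 1: r = 9, s = 4 − 1·(-11) = 15, t = -5 − 1·14 = -19  (check: 506·15 + 399·(-19) = 9)
  q = 2: r = 2, s = -11 − 2·15 = -41, t = 14 − 2·(-19) = 52  (check: 506·(-41) + 399·52 = 2)
  q = 4: r = 1, s = 15 − 4·(-41) = 179, t = -19 − 4·52 = -227  (check: 506·179 + 399·(-227) = 1)
The row with r = 1 (the gcd) gives the Bezout coefficients s = 179, t = -227.
Result: 506 · (179) + 399 · (-227) = 1.

gcd(506, 399) = 1; s = 179, t = -227 (check: 506·179 + 399·(-227) = 1).


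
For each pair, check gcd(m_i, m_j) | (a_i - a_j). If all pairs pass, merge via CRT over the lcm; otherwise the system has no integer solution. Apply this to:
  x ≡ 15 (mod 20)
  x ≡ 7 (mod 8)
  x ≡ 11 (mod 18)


Moduli 20, 8, 18 are not pairwise coprime, so CRT works modulo lcm(m_i) when all pairwise compatibility conditions hold.
Pairwise compatibility: gcd(m_i, m_j) must divide a_i - a_j for every pair.
Merge one congruence at a time:
  Start: x ≡ 15 (mod 20).
  Combine with x ≡ 7 (mod 8): gcd(20, 8) = 4; 7 - 15 = -8, which IS divisible by 4, so compatible.
    Write x = 15 + 20·t and substitute into x ≡ 7 (mod 8): 20·t ≡ 7 − 15 = -8 (mod 8).
    Divide the congruence (and modulus) by g = 4: 5·t ≡ -2 (mod 2).
    Reduce coefficients mod 2: 1·t ≡ 0 (mod 2).
    So t ≡ 0 (mod 2).
    Then x = 15 + 20·0 = 15, valid modulo lcm(20, 8) = 40: x ≡ 15 (mod 40).
  Combine with x ≡ 11 (mod 18): gcd(40, 18) = 2; 11 - 15 = -4, which IS divisible by 2, so compatible.
    Write x = 15 + 40·t and substitute into x ≡ 11 (mod 18): 40·t ≡ 11 − 15 = -4 (mod 18).
    Divide the congruence (and modulus) by g = 2: 20·t ≡ -2 (mod 9).
    Reduce coefficients mod 9: 2·t ≡ 7 (mod 9).
    The inverse of 2 mod 9 is 5 (since 2·5 = 10 = 1·9 + 1), so t ≡ 5·7 = 35 ≡ 8 (mod 9).
    Then x = 15 + 40·8 = 335, valid modulo lcm(40, 18) = 360: x ≡ 335 (mod 360).
Verify: 335 mod 20 = 15, 335 mod 8 = 7, 335 mod 18 = 11.

x ≡ 335 (mod 360).


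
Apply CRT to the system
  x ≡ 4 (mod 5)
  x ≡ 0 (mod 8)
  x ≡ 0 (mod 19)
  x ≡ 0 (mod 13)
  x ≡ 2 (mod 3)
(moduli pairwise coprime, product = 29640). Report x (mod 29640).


Product of moduli M = 5 · 8 · 19 · 13 · 3 = 29640.
Merge one congruence at a time:
  Start: x ≡ 4 (mod 5).
  Combine with x ≡ 0 (mod 8); new modulus lcm = 40.
    Write x = 4 + 5·t and substitute into x ≡ 0 (mod 8): 5·t ≡ 0 − 4 = -4 (mod 8).
    Reduce coefficients mod 8: 5·t ≡ 4 (mod 8).
    The inverse of 5 mod 8 is 5 (since 5·5 = 25 = 3·8 + 1), so t ≡ 5·4 = 20 ≡ 4 (mod 8).
    Then x = 4 + 5·4 = 24, valid modulo lcm(5, 8) = 40: x ≡ 24 (mod 40).
  Combine with x ≡ 0 (mod 19); new modulus lcm = 760.
    Write x = 24 + 40·t and substitute into x ≡ 0 (mod 19): 40·t ≡ 0 − 24 = -24 (mod 19).
    Reduce coefficients mod 19: 2·t ≡ 14 (mod 19).
    The inverse of 2 mod 19 is 10 (since 2·10 = 20 = 1·19 + 1), so t ≡ 10·14 = 140 ≡ 7 (mod 19).
    Then x = 24 + 40·7 = 304, valid modulo lcm(40, 19) = 760: x ≡ 304 (mod 760).
  Combine with x ≡ 0 (mod 13); new modulus lcm = 9880.
    Write x = 304 + 760·t and substitute into x ≡ 0 (mod 13): 760·t ≡ 0 − 304 = -304 (mod 13).
    Reduce coefficients mod 13: 6·t ≡ 8 (mod 13).
    The inverse of 6 mod 13 is 11 (since 6·11 = 66 = 5·13 + 1), so t ≡ 11·8 = 88 ≡ 10 (mod 13).
    Then x = 304 + 760·10 = 7904, valid modulo lcm(760, 13) = 9880: x ≡ 7904 (mod 9880).
  Combine with x ≡ 2 (mod 3); new modulus lcm = 29640.
    Write x = 7904 + 9880·t and substitute into x ≡ 2 (mod 3): 9880·t ≡ 2 − 7904 = -7902 (mod 3).
    Reduce coefficients mod 3: 1·t ≡ 0 (mod 3).
    So t ≡ 0 (mod 3).
    Then x = 7904 + 9880·0 = 7904, valid modulo lcm(9880, 3) = 29640: x ≡ 7904 (mod 29640).
Verify against each original: 7904 mod 5 = 4, 7904 mod 8 = 0, 7904 mod 19 = 0, 7904 mod 13 = 0, 7904 mod 3 = 2.

x ≡ 7904 (mod 29640).
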